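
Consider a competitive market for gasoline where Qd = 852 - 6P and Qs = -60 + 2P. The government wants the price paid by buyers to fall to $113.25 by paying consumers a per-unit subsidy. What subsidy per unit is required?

At a buyer price of 113.25, quantity demanded is 852 − 6·113.25 = 172.5.
Sellers supply 172.5 only when they receive Ps with -60 + 2·Ps = 172.5, i.e. Ps = 116.25.
s = Ps − Pb = 116.25 − 113.25 = 3.

Required subsidy s = $3 per unit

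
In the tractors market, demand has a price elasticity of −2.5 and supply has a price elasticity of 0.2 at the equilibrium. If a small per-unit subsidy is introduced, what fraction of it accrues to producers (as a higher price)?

Producer share = 25/27

For a small subsidy around the equilibrium, the benefit split depends on the relative slopes, which at a point are proportional to the elasticities.
Buyer share = εs/(εs + |εd|) = 0.2/(0.2 + 2.5) = 2/27; seller share = |εd|/(εs + |εd|) = 25/27.
So producers capture 25/27 of the subsidy.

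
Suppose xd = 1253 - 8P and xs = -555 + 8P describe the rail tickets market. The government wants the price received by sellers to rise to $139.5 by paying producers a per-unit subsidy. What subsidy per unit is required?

At a seller price of 139.5, quantity supplied is -555 + 8·139.5 = 561.
Buyers absorb 561 only when they pay Pb with 1253 − 8·Pb = 561, i.e. Pb = 86.5.
s = Ps − Pb = 139.5 − 86.5 = 53.

Required subsidy s = $53 per unit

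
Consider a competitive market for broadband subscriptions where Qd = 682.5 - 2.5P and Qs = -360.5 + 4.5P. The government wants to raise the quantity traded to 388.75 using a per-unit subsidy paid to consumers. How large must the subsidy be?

Required subsidy s = 49 per unit

At Q = 388.75, invert demand for the buyer price: Pb = (682.5 − 388.75)/2.5 = 117.5; invert supply for the seller price: Ps = (388.75 − (-360.5))/4.5 = 166.5.
The subsidy must fill the gap: s = Ps − Pb = 166.5 − 117.5 = 49.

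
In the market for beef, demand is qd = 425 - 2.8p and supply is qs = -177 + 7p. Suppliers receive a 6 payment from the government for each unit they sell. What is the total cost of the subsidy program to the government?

Government cost = 1590

Pre-subsidy: 425 - 2.8p = -177 + 7p gives p* = 430/7, q* = 253.
With the subsidy, sellers receive ps = pb + 6 for each unit, where pb is the price buyers pay.
Supply in terms of pb becomes qs = -177 + 7(pb + 6) = -135 + 7pb. Setting this equal to demand: 425 - 2.8pb = -135 + 7pb, so pb = 400/7.
Sellers receive ps = 400/7 + 6 = 442/7; q' = 425 − 2.8·(400/7) = 265.
Government outlay = subsidy × quantity = 6 × 265 = 1590.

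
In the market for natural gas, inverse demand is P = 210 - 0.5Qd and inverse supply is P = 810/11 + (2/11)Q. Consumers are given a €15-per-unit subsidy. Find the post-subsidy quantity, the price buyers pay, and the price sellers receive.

Q' = 222; buyers pay €99; sellers receive €114

Pre-subsidy: 210 - 0.5Q = 810/11 + (2/11)Q gives Q* = 200 and P* = 110.
With the rebate, buyers effectively pay Pb = Ps − 15, where Ps is the price sellers receive.
On the curves, Pb = 210 - 0.5Q and Ps = 810/11 + (2/11)Q; the wedge Ps − Pb = 15 gives 810/11 + (2/11)Q − (210 - 0.5Q) = 15, so Q' = 222.
Then Pb = 210 − 0.5·222 = 99 and Ps = 810/11 + (2/11)·222 = 114.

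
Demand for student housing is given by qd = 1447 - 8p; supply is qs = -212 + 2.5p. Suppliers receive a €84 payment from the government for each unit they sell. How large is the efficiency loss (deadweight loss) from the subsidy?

Deadweight loss = €6720

Pre-subsidy: 1447 - 8p = -212 + 2.5p gives p* = 158, q* = 183.
With the subsidy, sellers receive ps = pb + 84 for each unit, where pb is the price buyers pay.
Supply in terms of pb becomes qs = -212 + 2.5(pb + 84) = -2 + 2.5pb. Setting this equal to demand: 1447 - 8pb = -2 + 2.5pb, so pb = 138.
Sellers receive ps = 138 + 84 = 222; q' = 1447 − 8·138 = 343.
The subsidy expands output by 343 − 183 = 160 past the efficient level; on those units the gap between marginal cost and willingness to pay runs from 0 up to 84.
DWL = ½ × 84 × 160 = 6720.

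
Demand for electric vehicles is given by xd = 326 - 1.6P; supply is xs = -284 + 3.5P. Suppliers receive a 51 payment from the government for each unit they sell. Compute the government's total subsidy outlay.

Pre-subsidy: 326 - 1.6P = -284 + 3.5P gives P* = 6100/51, x* = 6866/51.
With the subsidy, sellers receive Ps = Pb + 51 for each unit, where Pb is the price buyers pay.
Supply in terms of Pb becomes xs = -284 + 3.5(Pb + 51) = -105.5 + 3.5Pb. Setting this equal to demand: 326 - 1.6Pb = -105.5 + 3.5Pb, so Pb = 4315/51.
Sellers receive Ps = 4315/51 + 51 = 6916/51; x' = 326 − 1.6·(4315/51) = 9722/51.
Government outlay = subsidy × quantity = 51 × 9722/51 = 9722.

Government cost = 9722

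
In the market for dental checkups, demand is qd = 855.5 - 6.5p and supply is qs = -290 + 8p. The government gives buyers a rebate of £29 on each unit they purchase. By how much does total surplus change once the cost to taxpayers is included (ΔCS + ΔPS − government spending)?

Net change in total surplus = -£1508

Pre-subsidy: 855.5 - 6.5p = -290 + 8p gives p* = 79, q* = 342.
With the rebate, buyers effectively pay pb = ps − 29, where ps is the price sellers receive.
Demand in terms of ps becomes qd = 855.5 − 6.5(ps − 29) = 1044 - 6.5ps. Setting this equal to supply: 1044 - 6.5ps = -290 + 8ps, so ps = 92.
Buyers pay pb = 92 − 29 = 63; q' = -290 + 8·92 = 446.
ΔCS = ½(342 + 446)(79 − 63) = 6304; ΔPS = ½(342 + 446)(92 − 79) = 5122.
Government spending = 29 × 446 = 12934.
Net change = 6304 + 5122 − 12934 = -1508. The loss equals the DWL triangle ½·29·104.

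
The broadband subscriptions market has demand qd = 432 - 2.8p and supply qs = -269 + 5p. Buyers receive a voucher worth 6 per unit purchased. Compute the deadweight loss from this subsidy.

Pre-subsidy: 432 - 2.8p = -269 + 5p gives p* = 3505/39, q* = 7034/39.
With the rebate, buyers effectively pay pb = ps − 6, where ps is the price sellers receive.
Demand in terms of ps becomes qd = 432 − 2.8(ps − 6) = 448.8 - 2.8ps. Setting this equal to supply: 448.8 - 2.8ps = -269 + 5ps, so ps = 3589/39.
Buyers pay pb = 3589/39 − 6 = 3355/39; q' = -269 + 5·(3589/39) = 7454/39.
The subsidy expands output by 7454/39 − 7034/39 = 140/13 past the efficient level; on those units the gap between marginal cost and willingness to pay runs from 0 up to 6.
DWL = ½ × 6 × 140/13 = 420/13.

Deadweight loss = 420/13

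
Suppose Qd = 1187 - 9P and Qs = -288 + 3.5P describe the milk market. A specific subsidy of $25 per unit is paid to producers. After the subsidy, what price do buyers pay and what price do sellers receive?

Buyers pay $111; sellers receive $136

Pre-subsidy: 1187 - 9P = -288 + 3.5P gives P* = 118, Q* = 125.
With the subsidy, sellers receive Ps = Pb + 25 for each unit, where Pb is the price buyers pay.
Supply in terms of Pb becomes Qs = -288 + 3.5(Pb + 25) = -200.5 + 3.5Pb. Setting this equal to demand: 1187 - 9Pb = -200.5 + 3.5Pb, so Pb = 111.
Sellers receive Ps = 111 + 25 = 136; Q' = 1187 − 9·111 = 188.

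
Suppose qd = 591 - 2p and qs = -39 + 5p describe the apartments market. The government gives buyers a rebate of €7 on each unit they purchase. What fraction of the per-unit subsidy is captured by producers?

Producer share = 2/7

Pre-subsidy: 591 - 2p = -39 + 5p gives p* = 90, q* = 411.
With the rebate, buyers effectively pay pb = ps − 7, where ps is the price sellers receive.
Demand in terms of ps becomes qd = 591 − 2(ps − 7) = 605 - 2ps. Setting this equal to supply: 605 - 2ps = -39 + 5ps, so ps = 92.
Buyers pay pb = 92 − 7 = 85; q' = -39 + 5·92 = 421.
Buyers' price falls by p* − pb = 90 − 85 = 5; sellers' price rises by ps − p* = 92 − 90 = 2.
So producers capture 2/7 = 2/7 of each unit of subsidy.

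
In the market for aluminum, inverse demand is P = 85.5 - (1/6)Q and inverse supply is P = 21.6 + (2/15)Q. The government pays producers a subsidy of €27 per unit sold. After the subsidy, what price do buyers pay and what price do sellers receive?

Buyers pay €35; sellers receive €62

Pre-subsidy: 85.5 - (1/6)Q = 21.6 + (2/15)Q gives Q* = 213 and P* = 50.
With the subsidy, sellers receive Ps = Pb + 27 for each unit, where Pb is the price buyers pay.
On the curves, Pb = 85.5 - (1/6)Q and Ps = 21.6 + (2/15)Q; the wedge Ps − Pb = 27 gives 21.6 + (2/15)Q − (85.5 - (1/6)Q) = 27, so Q' = 303.
Then Pb = 85.5 − (1/6)·303 = 35 and Ps = 21.6 + (2/15)·303 = 62.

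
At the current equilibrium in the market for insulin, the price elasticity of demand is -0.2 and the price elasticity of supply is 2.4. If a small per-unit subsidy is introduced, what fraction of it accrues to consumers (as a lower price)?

Consumer share = 12/13

For a small subsidy around the equilibrium, the benefit split depends on the relative slopes, which at a point are proportional to the elasticities.
Buyer share = εs/(εs + |εd|) = 2.4/(2.4 + 0.2) = 12/13; seller share = |εd|/(εs + |εd|) = 1/13.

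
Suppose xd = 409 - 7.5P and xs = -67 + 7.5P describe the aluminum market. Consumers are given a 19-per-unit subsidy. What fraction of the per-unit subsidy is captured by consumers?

Consumer share = 0.5

Pre-subsidy: 409 - 7.5P = -67 + 7.5P gives P* = 476/15, x* = 171.
With the rebate, buyers effectively pay Pb = Ps − 19, where Ps is the price sellers receive.
Demand in terms of Ps becomes xd = 409 − 7.5(Ps − 19) = 551.5 - 7.5Ps. Setting this equal to supply: 551.5 - 7.5Ps = -67 + 7.5Ps, so Ps = 1237/30.
Buyers pay Pb = 1237/30 − 19 = 667/30; x' = -67 + 7.5·(1237/30) = 242.25.
Buyers' price falls by P* − Pb = 476/15 − 667/30 = 9.5; sellers' price rises by Ps − P* = 1237/30 − 476/15 = 9.5.
So consumers capture 9.5/19 = 0.5 of each unit of subsidy.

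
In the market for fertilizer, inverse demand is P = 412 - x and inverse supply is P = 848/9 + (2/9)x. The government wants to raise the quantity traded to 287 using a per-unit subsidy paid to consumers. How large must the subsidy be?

At x = 287, from the demand curve buyers pay Pb = 412 − 1·287 = 125; from the supply curve sellers need Ps = 848/9 + (2/9)·287 = 158.
The subsidy must fill the gap: s = Ps − Pb = 158 − 125 = 33.

Required subsidy s = 33 per unit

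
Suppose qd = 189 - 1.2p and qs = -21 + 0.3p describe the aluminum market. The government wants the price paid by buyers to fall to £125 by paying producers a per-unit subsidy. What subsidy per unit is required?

Required subsidy s = £75 per unit

At a buyer price of 125, quantity demanded is 189 − 1.2·125 = 39.
Sellers supply 39 only when they receive ps with -21 + 0.3·ps = 39, i.e. ps = 200.
s = ps − pb = 200 − 125 = 75.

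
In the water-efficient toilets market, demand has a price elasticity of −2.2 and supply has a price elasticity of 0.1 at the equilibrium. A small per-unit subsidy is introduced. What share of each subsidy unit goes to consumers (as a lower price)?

Consumer share = 1/23

For a small subsidy around the equilibrium, the benefit split depends on the relative slopes, which at a point are proportional to the elasticities.
Buyer share = εs/(εs + |εd|) = 0.1/(0.1 + 2.2) = 1/23; seller share = |εd|/(εs + |εd|) = 22/23.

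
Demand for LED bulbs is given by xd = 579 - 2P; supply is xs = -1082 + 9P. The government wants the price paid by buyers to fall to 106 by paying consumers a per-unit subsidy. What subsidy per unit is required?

At a buyer price of 106, quantity demanded is 579 − 2·106 = 367.
Sellers supply 367 only when they receive Ps with -1082 + 9·Ps = 367, i.e. Ps = 161.
s = Ps − Pb = 161 − 106 = 55.

Required subsidy s = 55 per unit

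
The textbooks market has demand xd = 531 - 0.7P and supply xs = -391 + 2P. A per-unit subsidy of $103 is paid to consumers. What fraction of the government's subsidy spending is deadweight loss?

DWL / government spending = 721/9325

Pre-subsidy: 531 - 0.7P = -391 + 2P gives P* = 9220/27, x* = 7883/27.
With the rebate, buyers effectively pay Pb = Ps − 103, where Ps is the price sellers receive.
Demand in terms of Ps becomes xd = 531 − 0.7(Ps − 103) = 603.1 - 0.7Ps. Setting this equal to supply: 603.1 - 0.7Ps = -391 + 2Ps, so Ps = 9941/27.
Buyers pay Pb = 9941/27 − 103 = 7160/27; x' = -391 + 2·(9941/27) = 9325/27.
ΔCS = ½(7883/27 + 9325/27)(9220/27 − 7160/27) = 1969360/81; ΔPS = ½(7883/27 + 9325/27)(9941/27 − 9220/27) = 689276/81.
Government spending = 103 × 9325/27 = 960475/27.
DWL = ½ × 103 × (9325/27 − 7883/27) = 74263/27; fraction = (74263/27) / (960475/27) = 721/9325.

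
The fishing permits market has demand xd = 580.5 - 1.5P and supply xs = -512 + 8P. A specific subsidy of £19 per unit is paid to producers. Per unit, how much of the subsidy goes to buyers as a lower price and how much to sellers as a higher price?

Pre-subsidy: 580.5 - 1.5P = -512 + 8P gives P* = 115, x* = 408.
With the subsidy, sellers receive Ps = Pb + 19 for each unit, where Pb is the price buyers pay.
Supply in terms of Pb becomes xs = -512 + 8(Pb + 19) = -360 + 8Pb. Setting this equal to demand: 580.5 - 1.5Pb = -360 + 8Pb, so Pb = 99.
Sellers receive Ps = 99 + 19 = 118; x' = 580.5 − 1.5·99 = 432.
Buyers' price falls by P* − Pb = 115 − 99 = 16; sellers' price rises by Ps − P* = 118 − 115 = 3.

Buyers gain £16 per unit; sellers gain £3 per unit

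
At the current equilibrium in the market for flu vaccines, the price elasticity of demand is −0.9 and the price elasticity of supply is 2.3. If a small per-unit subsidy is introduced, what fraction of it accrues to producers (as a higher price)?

For a small subsidy around the equilibrium, the benefit split depends on the relative slopes, which at a point are proportional to the elasticities.
Buyer share = εs/(εs + |εd|) = 2.3/(2.3 + 0.9) = 0.71875; seller share = |εd|/(εs + |εd|) = 0.28125.
So producers capture 0.28125 of the subsidy.

Producer share = 0.28125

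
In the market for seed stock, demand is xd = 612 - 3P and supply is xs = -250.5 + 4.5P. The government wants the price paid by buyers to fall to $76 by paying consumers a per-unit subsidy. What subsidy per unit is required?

At a buyer price of 76, quantity demanded is 612 − 3·76 = 384.
Sellers supply 384 only when they receive Ps with -250.5 + 4.5·Ps = 384, i.e. Ps = 141.
s = Ps − Pb = 141 − 76 = 65.

Required subsidy s = $65 per unit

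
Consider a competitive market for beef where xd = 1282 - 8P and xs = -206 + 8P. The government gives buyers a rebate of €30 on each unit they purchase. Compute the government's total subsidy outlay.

Pre-subsidy: 1282 - 8P = -206 + 8P gives P* = 93, x* = 538.
With the rebate, buyers effectively pay Pb = Ps − 30, where Ps is the price sellers receive.
Demand in terms of Ps becomes xd = 1282 − 8(Ps − 30) = 1522 - 8Ps. Setting this equal to supply: 1522 - 8Ps = -206 + 8Ps, so Ps = 108.
Buyers pay Pb = 108 − 30 = 78; x' = -206 + 8·108 = 658.
Government outlay = subsidy × quantity = 30 × 658 = 19740.

Government cost = €19740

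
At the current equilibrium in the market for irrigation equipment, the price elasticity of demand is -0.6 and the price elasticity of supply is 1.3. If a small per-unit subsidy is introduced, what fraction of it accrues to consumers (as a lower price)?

For a small subsidy around the equilibrium, the benefit split depends on the relative slopes, which at a point are proportional to the elasticities.
Buyer share = εs/(εs + |εd|) = 1.3/(1.3 + 0.6) = 13/19; seller share = |εd|/(εs + |εd|) = 6/19.

Consumer share = 13/19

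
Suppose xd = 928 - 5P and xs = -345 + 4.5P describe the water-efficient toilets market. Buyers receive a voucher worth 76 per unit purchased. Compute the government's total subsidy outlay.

Pre-subsidy: 928 - 5P = -345 + 4.5P gives P* = 134, x* = 258.
With the rebate, buyers effectively pay Pb = Ps − 76, where Ps is the price sellers receive.
Demand in terms of Ps becomes xd = 928 − 5(Ps − 76) = 1308 - 5Ps. Setting this equal to supply: 1308 - 5Ps = -345 + 4.5Ps, so Ps = 174.
Buyers pay Pb = 174 − 76 = 98; x' = -345 + 4.5·174 = 438.
Government outlay = subsidy × quantity = 76 × 438 = 33288.

Government cost = 33288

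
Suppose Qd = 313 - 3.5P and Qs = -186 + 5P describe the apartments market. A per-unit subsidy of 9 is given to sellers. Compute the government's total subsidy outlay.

Government cost = 19287/17

Pre-subsidy: 313 - 3.5P = -186 + 5P gives P* = 998/17, Q* = 1828/17.
With the subsidy, sellers receive Ps = Pb + 9 for each unit, where Pb is the price buyers pay.
Supply in terms of Pb becomes Qs = -186 + 5(Pb + 9) = -141 + 5Pb. Setting this equal to demand: 313 - 3.5Pb = -141 + 5Pb, so Pb = 908/17.
Sellers receive Ps = 908/17 + 9 = 1061/17; Q' = 313 − 3.5·(908/17) = 2143/17.
Government outlay = subsidy × quantity = 9 × 2143/17 = 19287/17.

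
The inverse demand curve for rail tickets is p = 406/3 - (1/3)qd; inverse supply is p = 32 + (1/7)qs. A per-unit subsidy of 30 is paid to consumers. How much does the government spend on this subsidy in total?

Pre-subsidy: 406/3 - (1/3)q = 32 + (1/7)q gives q* = 217 and p* = 63.
With the rebate, buyers effectively pay pb = ps − 30, where ps is the price sellers receive.
On the curves, pb = 406/3 - (1/3)q and ps = 32 + (1/7)q; the wedge ps − pb = 30 gives 32 + (1/7)q − (406/3 - (1/3)q) = 30, so q' = 280.
Then pb = 406/3 − (1/3)·280 = 42 and ps = 32 + (1/7)·280 = 72.
Government outlay = subsidy × quantity = 30 × 280 = 8400.

Government cost = 8400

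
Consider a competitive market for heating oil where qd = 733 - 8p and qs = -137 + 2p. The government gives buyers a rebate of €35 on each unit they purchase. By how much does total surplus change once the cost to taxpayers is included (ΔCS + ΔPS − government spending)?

Pre-subsidy: 733 - 8p = -137 + 2p gives p* = 87, q* = 37.
With the rebate, buyers effectively pay pb = ps − 35, where ps is the price sellers receive.
Demand in terms of ps becomes qd = 733 − 8(ps − 35) = 1013 - 8ps. Setting this equal to supply: 1013 - 8ps = -137 + 2ps, so ps = 115.
Buyers pay pb = 115 − 35 = 80; q' = -137 + 2·115 = 93.
ΔCS = ½(37 + 93)(87 − 80) = 455; ΔPS = ½(37 + 93)(115 − 87) = 1820.
Government spending = 35 × 93 = 3255.
Net change = 455 + 1820 − 3255 = -980. The loss equals the DWL triangle ½·35·56.

Net change in total surplus = -€980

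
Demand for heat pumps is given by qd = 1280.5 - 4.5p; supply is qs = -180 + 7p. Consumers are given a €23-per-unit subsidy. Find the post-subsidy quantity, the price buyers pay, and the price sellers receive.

Pre-subsidy: 1280.5 - 4.5p = -180 + 7p gives p* = 127, q* = 709.
With the rebate, buyers effectively pay pb = ps − 23, where ps is the price sellers receive.
Demand in terms of ps becomes qd = 1280.5 − 4.5(ps − 23) = 1384 - 4.5ps. Setting this equal to supply: 1384 - 4.5ps = -180 + 7ps, so ps = 136.
Buyers pay pb = 136 − 23 = 113; q' = -180 + 7·136 = 772.

q' = 772; buyers pay €113; sellers receive €136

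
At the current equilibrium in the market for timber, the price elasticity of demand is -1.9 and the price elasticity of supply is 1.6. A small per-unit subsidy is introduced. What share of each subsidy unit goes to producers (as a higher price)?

For a small subsidy around the equilibrium, the benefit split depends on the relative slopes, which at a point are proportional to the elasticities.
Buyer share = εs/(εs + |εd|) = 1.6/(1.6 + 1.9) = 16/35; seller share = |εd|/(εs + |εd|) = 19/35.
So producers capture 19/35 of the subsidy.

Producer share = 19/35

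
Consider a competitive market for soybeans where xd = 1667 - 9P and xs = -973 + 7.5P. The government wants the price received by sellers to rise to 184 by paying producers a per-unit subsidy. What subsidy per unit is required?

At a seller price of 184, quantity supplied is -973 + 7.5·184 = 407.
Buyers absorb 407 only when they pay Pb with 1667 − 9·Pb = 407, i.e. Pb = 140.
s = Ps − Pb = 184 − 140 = 44.

Required subsidy s = 44 per unit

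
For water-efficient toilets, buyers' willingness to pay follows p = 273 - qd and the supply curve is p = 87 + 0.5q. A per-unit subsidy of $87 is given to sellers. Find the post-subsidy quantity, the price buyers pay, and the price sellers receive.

Pre-subsidy: 273 - q = 87 + 0.5q gives q* = 124 and p* = 149.
With the subsidy, sellers receive ps = pb + 87 for each unit, where pb is the price buyers pay.
On the curves, pb = 273 - q and ps = 87 + 0.5q; the wedge ps − pb = 87 gives 87 + 0.5q − (273 - q) = 87, so q' = 182.
Then pb = 273 − 1·182 = 91 and ps = 87 + 0.5·182 = 178.

q' = 182; buyers pay $91; sellers receive $178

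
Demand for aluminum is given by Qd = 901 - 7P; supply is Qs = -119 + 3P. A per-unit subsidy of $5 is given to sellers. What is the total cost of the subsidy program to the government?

Pre-subsidy: 901 - 7P = -119 + 3P gives P* = 102, Q* = 187.
With the subsidy, sellers receive Ps = Pb + 5 for each unit, where Pb is the price buyers pay.
Supply in terms of Pb becomes Qs = -119 + 3(Pb + 5) = -104 + 3Pb. Setting this equal to demand: 901 - 7Pb = -104 + 3Pb, so Pb = 100.5.
Sellers receive Ps = 100.5 + 5 = 105.5; Q' = 901 − 7·100.5 = 197.5.
Government outlay = subsidy × quantity = 5 × 197.5 = 987.5.

Government cost = $987.5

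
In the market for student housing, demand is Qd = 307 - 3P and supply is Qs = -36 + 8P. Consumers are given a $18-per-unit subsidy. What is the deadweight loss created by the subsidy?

Pre-subsidy: 307 - 3P = -36 + 8P gives P* = 343/11, Q* = 2348/11.
With the rebate, buyers effectively pay Pb = Ps − 18, where Ps is the price sellers receive.
Demand in terms of Ps becomes Qd = 307 − 3(Ps − 18) = 361 - 3Ps. Setting this equal to supply: 361 - 3Ps = -36 + 8Ps, so Ps = 397/11.
Buyers pay Pb = 397/11 − 18 = 199/11; Q' = -36 + 8·(397/11) = 2780/11.
The subsidy expands output by 2780/11 − 2348/11 = 432/11 past the efficient level; on those units the gap between marginal cost and willingness to pay runs from 0 up to 18.
DWL = ½ × 18 × 432/11 = 3888/11.

Deadweight loss = 3888/11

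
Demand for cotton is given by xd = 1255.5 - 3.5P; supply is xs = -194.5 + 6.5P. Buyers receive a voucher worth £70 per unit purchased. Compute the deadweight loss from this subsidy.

Deadweight loss = £5573.75

Pre-subsidy: 1255.5 - 3.5P = -194.5 + 6.5P gives P* = 145, x* = 748.
With the rebate, buyers effectively pay Pb = Ps − 70, where Ps is the price sellers receive.
Demand in terms of Ps becomes xd = 1255.5 − 3.5(Ps − 70) = 1500.5 - 3.5Ps. Setting this equal to supply: 1500.5 - 3.5Ps = -194.5 + 6.5Ps, so Ps = 169.5.
Buyers pay Pb = 169.5 − 70 = 99.5; x' = -194.5 + 6.5·169.5 = 907.25.
The subsidy expands output by 907.25 − 748 = 159.25 past the efficient level; on those units the gap between marginal cost and willingness to pay runs from 0 up to 70.
DWL = ½ × 70 × 159.25 = 5573.75.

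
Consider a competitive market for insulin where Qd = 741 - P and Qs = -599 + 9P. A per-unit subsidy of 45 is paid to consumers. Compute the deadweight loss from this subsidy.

Pre-subsidy: 741 - P = -599 + 9P gives P* = 134, Q* = 607.
With the rebate, buyers effectively pay Pb = Ps − 45, where Ps is the price sellers receive.
Demand in terms of Ps becomes Qd = 741 − 1(Ps − 45) = 786 - Ps. Setting this equal to supply: 786 - Ps = -599 + 9Ps, so Ps = 138.5.
Buyers pay Pb = 138.5 − 45 = 93.5; Q' = -599 + 9·138.5 = 647.5.
The subsidy expands output by 647.5 − 607 = 40.5 past the efficient level; on those units the gap between marginal cost and willingness to pay runs from 0 up to 45.
DWL = ½ × 45 × 40.5 = 911.25.

Deadweight loss = 911.25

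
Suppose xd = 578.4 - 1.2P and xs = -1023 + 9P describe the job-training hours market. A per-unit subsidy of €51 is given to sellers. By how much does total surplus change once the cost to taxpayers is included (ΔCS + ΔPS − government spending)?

Pre-subsidy: 578.4 - 1.2P = -1023 + 9P gives P* = 157, x* = 390.
With the subsidy, sellers receive Ps = Pb + 51 for each unit, where Pb is the price buyers pay.
Supply in terms of Pb becomes xs = -1023 + 9(Pb + 51) = -564 + 9Pb. Setting this equal to demand: 578.4 - 1.2Pb = -564 + 9Pb, so Pb = 112.
Sellers receive Ps = 112 + 51 = 163; x' = 578.4 − 1.2·112 = 444.
ΔCS = ½(390 + 444)(157 − 112) = 18765; ΔPS = ½(390 + 444)(163 − 157) = 2502.
Government spending = 51 × 444 = 22644.
Net change = 18765 + 2502 − 22644 = -1377. The loss equals the DWL triangle ½·51·54.

Net change in total surplus = -€1377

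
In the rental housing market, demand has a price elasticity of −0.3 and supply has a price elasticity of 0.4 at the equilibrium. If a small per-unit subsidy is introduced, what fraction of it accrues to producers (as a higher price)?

Producer share = 3/7

For a small subsidy around the equilibrium, the benefit split depends on the relative slopes, which at a point are proportional to the elasticities.
Buyer share = εs/(εs + |εd|) = 0.4/(0.4 + 0.3) = 4/7; seller share = |εd|/(εs + |εd|) = 3/7.
So producers capture 3/7 of the subsidy.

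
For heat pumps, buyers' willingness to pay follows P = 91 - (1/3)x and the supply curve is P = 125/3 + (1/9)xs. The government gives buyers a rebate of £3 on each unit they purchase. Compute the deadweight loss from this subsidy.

Deadweight loss = £10.125

Pre-subsidy: 91 - (1/3)x = 125/3 + (1/9)x gives x* = 111 and P* = 54.
With the rebate, buyers effectively pay Pb = Ps − 3, where Ps is the price sellers receive.
On the curves, Pb = 91 - (1/3)x and Ps = 125/3 + (1/9)x; the wedge Ps − Pb = 3 gives 125/3 + (1/9)x − (91 - (1/3)x) = 3, so x' = 117.75.
Then Pb = 91 − (1/3)·117.75 = 51.75 and Ps = 125/3 + (1/9)·117.75 = 54.75.
The subsidy expands output by 117.75 − 111 = 6.75 past the efficient level; on those units the gap between marginal cost and willingness to pay runs from 0 up to 3.
DWL = ½ × 3 × 6.75 = 10.125.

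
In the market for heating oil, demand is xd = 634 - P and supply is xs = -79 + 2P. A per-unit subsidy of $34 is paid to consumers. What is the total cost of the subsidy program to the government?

Government cost = $14246

Pre-subsidy: 634 - P = -79 + 2P gives P* = 713/3, x* = 1189/3.
With the rebate, buyers effectively pay Pb = Ps − 34, where Ps is the price sellers receive.
Demand in terms of Ps becomes xd = 634 − 1(Ps − 34) = 668 - Ps. Setting this equal to supply: 668 - Ps = -79 + 2Ps, so Ps = 249.
Buyers pay Pb = 249 − 34 = 215; x' = -79 + 2·249 = 419.
Government outlay = subsidy × quantity = 34 × 419 = 14246.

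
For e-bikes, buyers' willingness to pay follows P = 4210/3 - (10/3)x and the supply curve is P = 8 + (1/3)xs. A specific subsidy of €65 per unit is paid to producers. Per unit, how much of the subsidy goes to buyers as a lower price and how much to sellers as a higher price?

Pre-subsidy: 4210/3 - (10/3)x = 8 + (1/3)x gives x* = 4186/11 and P* = 4450/33.
With the subsidy, sellers receive Ps = Pb + 65 for each unit, where Pb is the price buyers pay.
On the curves, Pb = 4210/3 - (10/3)x and Ps = 8 + (1/3)x; the wedge Ps − Pb = 65 gives 8 + (1/3)x − (4210/3 - (10/3)x) = 65, so x' = 4381/11.
Then Pb = 4210/3 − (10/3)·(4381/11) = 2500/33 and Ps = 8 + (1/3)·(4381/11) = 4645/33.
Buyers' price falls by P* − Pb = 4450/33 − 2500/33 = 650/11; sellers' price rises by Ps − P* = 4645/33 − 4450/33 = 65/11.

Buyers gain 650/11 per unit; sellers gain 65/11 per unit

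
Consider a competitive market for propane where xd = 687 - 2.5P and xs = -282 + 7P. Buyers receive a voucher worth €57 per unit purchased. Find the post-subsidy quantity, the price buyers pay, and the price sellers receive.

Pre-subsidy: 687 - 2.5P = -282 + 7P gives P* = 102, x* = 432.
With the rebate, buyers effectively pay Pb = Ps − 57, where Ps is the price sellers receive.
Demand in terms of Ps becomes xd = 687 − 2.5(Ps − 57) = 829.5 - 2.5Ps. Setting this equal to supply: 829.5 - 2.5Ps = -282 + 7Ps, so Ps = 117.
Buyers pay Pb = 117 − 57 = 60; x' = -282 + 7·117 = 537.

x' = 537; buyers pay €60; sellers receive €117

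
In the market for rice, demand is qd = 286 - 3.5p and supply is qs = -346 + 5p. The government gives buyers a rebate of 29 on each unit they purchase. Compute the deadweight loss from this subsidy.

Deadweight loss = 29435/34

Pre-subsidy: 286 - 3.5p = -346 + 5p gives p* = 1264/17, q* = 438/17.
With the rebate, buyers effectively pay pb = ps − 29, where ps is the price sellers receive.
Demand in terms of ps becomes qd = 286 − 3.5(ps − 29) = 387.5 - 3.5ps. Setting this equal to supply: 387.5 - 3.5ps = -346 + 5ps, so ps = 1467/17.
Buyers pay pb = 1467/17 − 29 = 974/17; q' = -346 + 5·(1467/17) = 1453/17.
The subsidy expands output by 1453/17 − 438/17 = 1015/17 past the efficient level; on those units the gap between marginal cost and willingness to pay runs from 0 up to 29.
DWL = ½ × 29 × 1015/17 = 29435/34.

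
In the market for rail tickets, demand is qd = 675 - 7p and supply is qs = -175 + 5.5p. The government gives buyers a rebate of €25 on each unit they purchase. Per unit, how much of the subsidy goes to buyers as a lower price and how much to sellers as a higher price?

Pre-subsidy: 675 - 7p = -175 + 5.5p gives p* = 68, q* = 199.
With the rebate, buyers effectively pay pb = ps − 25, where ps is the price sellers receive.
Demand in terms of ps becomes qd = 675 − 7(ps − 25) = 850 - 7ps. Setting this equal to supply: 850 - 7ps = -175 + 5.5ps, so ps = 82.
Buyers pay pb = 82 − 25 = 57; q' = -175 + 5.5·82 = 276.
Buyers' price falls by p* − pb = 68 − 57 = 11; sellers' price rises by ps − p* = 82 − 68 = 14.

Buyers gain €11 per unit; sellers gain €14 per unit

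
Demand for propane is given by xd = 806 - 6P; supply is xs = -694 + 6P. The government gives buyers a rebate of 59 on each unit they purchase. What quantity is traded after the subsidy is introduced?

x' = 233

Pre-subsidy: 806 - 6P = -694 + 6P gives P* = 125, x* = 56.
With the rebate, buyers effectively pay Pb = Ps − 59, where Ps is the price sellers receive.
Demand in terms of Ps becomes xd = 806 − 6(Ps − 59) = 1160 - 6Ps. Setting this equal to supply: 1160 - 6Ps = -694 + 6Ps, so Ps = 154.5.
Buyers pay Pb = 154.5 − 59 = 95.5; x' = -694 + 6·154.5 = 233.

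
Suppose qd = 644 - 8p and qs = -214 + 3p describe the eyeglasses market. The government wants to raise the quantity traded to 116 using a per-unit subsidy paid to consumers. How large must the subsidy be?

Required subsidy s = 44 per unit

At q = 116, invert demand for the buyer price: pb = (644 − 116)/8 = 66; invert supply for the seller price: ps = (116 − (-214))/3 = 110.
The subsidy must fill the gap: s = ps − pb = 110 − 66 = 44.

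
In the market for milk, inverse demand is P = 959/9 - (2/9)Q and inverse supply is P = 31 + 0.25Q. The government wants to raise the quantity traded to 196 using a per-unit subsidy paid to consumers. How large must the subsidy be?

Required subsidy s = 17 per unit

At Q = 196, from the demand curve buyers pay Pb = 959/9 − (2/9)·196 = 63; from the supply curve sellers need Ps = 31 + 0.25·196 = 80.
The subsidy must fill the gap: s = Ps − Pb = 80 − 63 = 17.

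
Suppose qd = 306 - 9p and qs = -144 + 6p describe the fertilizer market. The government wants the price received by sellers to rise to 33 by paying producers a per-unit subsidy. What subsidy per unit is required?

Required subsidy s = 5 per unit

At a seller price of 33, quantity supplied is -144 + 6·33 = 54.
Buyers absorb 54 only when they pay pb with 306 − 9·pb = 54, i.e. pb = 28.
s = ps − pb = 33 − 28 = 5.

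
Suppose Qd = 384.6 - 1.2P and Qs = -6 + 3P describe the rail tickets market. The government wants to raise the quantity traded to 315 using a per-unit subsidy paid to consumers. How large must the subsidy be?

At Q = 315, invert demand for the buyer price: Pb = (384.6 − 315)/1.2 = 58; invert supply for the seller price: Ps = (315 − (-6))/3 = 107.
The subsidy must fill the gap: s = Ps − Pb = 107 − 58 = 49.

Required subsidy s = 49 per unit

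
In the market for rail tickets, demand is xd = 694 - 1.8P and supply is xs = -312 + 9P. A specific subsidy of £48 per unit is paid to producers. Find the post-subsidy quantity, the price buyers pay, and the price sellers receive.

Pre-subsidy: 694 - 1.8P = -312 + 9P gives P* = 2515/27, x* = 1579/3.
With the subsidy, sellers receive Ps = Pb + 48 for each unit, where Pb is the price buyers pay.
Supply in terms of Pb becomes xs = -312 + 9(Pb + 48) = 120 + 9Pb. Setting this equal to demand: 694 - 1.8Pb = 120 + 9Pb, so Pb = 1435/27.
Sellers receive Ps = 1435/27 + 48 = 2731/27; x' = 694 − 1.8·(1435/27) = 1795/3.

x' = 1795/3; buyers pay 1435/27; sellers receive 2731/27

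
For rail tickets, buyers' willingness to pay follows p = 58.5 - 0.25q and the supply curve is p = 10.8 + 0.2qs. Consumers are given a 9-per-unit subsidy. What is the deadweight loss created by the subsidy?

Pre-subsidy: 58.5 - 0.25q = 10.8 + 0.2q gives q* = 106 and p* = 32.
With the rebate, buyers effectively pay pb = ps − 9, where ps is the price sellers receive.
On the curves, pb = 58.5 - 0.25q and ps = 10.8 + 0.2q; the wedge ps − pb = 9 gives 10.8 + 0.2q − (58.5 - 0.25q) = 9, so q' = 126.
Then pb = 58.5 − 0.25·126 = 27 and ps = 10.8 + 0.2·126 = 36.
The subsidy expands output by 126 − 106 = 20 past the efficient level; on those units the gap between marginal cost and willingness to pay runs from 0 up to 9.
DWL = ½ × 9 × 20 = 90.

Deadweight loss = 90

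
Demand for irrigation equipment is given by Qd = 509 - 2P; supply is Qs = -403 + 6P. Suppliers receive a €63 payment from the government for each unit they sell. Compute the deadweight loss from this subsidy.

Deadweight loss = €2976.75

Pre-subsidy: 509 - 2P = -403 + 6P gives P* = 114, Q* = 281.
With the subsidy, sellers receive Ps = Pb + 63 for each unit, where Pb is the price buyers pay.
Supply in terms of Pb becomes Qs = -403 + 6(Pb + 63) = -25 + 6Pb. Setting this equal to demand: 509 - 2Pb = -25 + 6Pb, so Pb = 66.75.
Sellers receive Ps = 66.75 + 63 = 129.75; Q' = 509 − 2·66.75 = 375.5.
The subsidy expands output by 375.5 − 281 = 94.5 past the efficient level; on those units the gap between marginal cost and willingness to pay runs from 0 up to 63.
DWL = ½ × 63 × 94.5 = 2976.75.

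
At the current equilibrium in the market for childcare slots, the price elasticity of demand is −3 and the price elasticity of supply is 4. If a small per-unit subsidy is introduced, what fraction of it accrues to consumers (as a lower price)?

For a small subsidy around the equilibrium, the benefit split depends on the relative slopes, which at a point are proportional to the elasticities.
Buyer share = εs/(εs + |εd|) = 4/(4 + 3) = 4/7; seller share = |εd|/(εs + |εd|) = 3/7.

Consumer share = 4/7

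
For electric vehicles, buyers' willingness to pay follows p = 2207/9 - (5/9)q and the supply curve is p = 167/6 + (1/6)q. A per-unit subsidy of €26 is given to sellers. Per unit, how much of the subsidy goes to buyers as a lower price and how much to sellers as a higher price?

Pre-subsidy: 2207/9 - (5/9)q = 167/6 + (1/6)q gives q* = 301 and p* = 78.
With the subsidy, sellers receive ps = pb + 26 for each unit, where pb is the price buyers pay.
On the curves, pb = 2207/9 - (5/9)q and ps = 167/6 + (1/6)q; the wedge ps − pb = 26 gives 167/6 + (1/6)q − (2207/9 - (5/9)q) = 26, so q' = 337.
Then pb = 2207/9 − (5/9)·337 = 58 and ps = 167/6 + (1/6)·337 = 84.
Buyers' price falls by p* − pb = 78 − 58 = 20; sellers' price rises by ps − p* = 84 − 78 = 6.

Buyers gain €20 per unit; sellers gain €6 per unit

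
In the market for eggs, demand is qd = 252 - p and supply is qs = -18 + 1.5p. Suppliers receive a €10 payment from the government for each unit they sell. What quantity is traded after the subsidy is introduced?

q' = 150

Pre-subsidy: 252 - p = -18 + 1.5p gives p* = 108, q* = 144.
With the subsidy, sellers receive ps = pb + 10 for each unit, where pb is the price buyers pay.
Supply in terms of pb becomes qs = -18 + 1.5(pb + 10) = -3 + 1.5pb. Setting this equal to demand: 252 - pb = -3 + 1.5pb, so pb = 102.
Sellers receive ps = 102 + 10 = 112; q' = 252 − 1·102 = 150.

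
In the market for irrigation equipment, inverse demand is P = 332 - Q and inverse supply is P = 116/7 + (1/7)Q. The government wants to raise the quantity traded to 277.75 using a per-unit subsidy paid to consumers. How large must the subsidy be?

At Q = 277.75, from the demand curve buyers pay Pb = 332 − 1·277.75 = 54.25; from the supply curve sellers need Ps = 116/7 + (1/7)·277.75 = 56.25.
The subsidy must fill the gap: s = Ps − Pb = 56.25 − 54.25 = 2.

Required subsidy s = 2 per unit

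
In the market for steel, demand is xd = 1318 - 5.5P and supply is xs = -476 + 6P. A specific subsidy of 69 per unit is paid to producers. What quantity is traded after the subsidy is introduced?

x' = 658

Pre-subsidy: 1318 - 5.5P = -476 + 6P gives P* = 156, x* = 460.
With the subsidy, sellers receive Ps = Pb + 69 for each unit, where Pb is the price buyers pay.
Supply in terms of Pb becomes xs = -476 + 6(Pb + 69) = -62 + 6Pb. Setting this equal to demand: 1318 - 5.5Pb = -62 + 6Pb, so Pb = 120.
Sellers receive Ps = 120 + 69 = 189; x' = 1318 − 5.5·120 = 658.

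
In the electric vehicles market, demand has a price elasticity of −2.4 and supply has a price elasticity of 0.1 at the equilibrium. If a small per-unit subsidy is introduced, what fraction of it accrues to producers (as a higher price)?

Producer share = 0.96

For a small subsidy around the equilibrium, the benefit split depends on the relative slopes, which at a point are proportional to the elasticities.
Buyer share = εs/(εs + |εd|) = 0.1/(0.1 + 2.4) = 0.04; seller share = |εd|/(εs + |εd|) = 0.96.
So producers capture 0.96 of the subsidy.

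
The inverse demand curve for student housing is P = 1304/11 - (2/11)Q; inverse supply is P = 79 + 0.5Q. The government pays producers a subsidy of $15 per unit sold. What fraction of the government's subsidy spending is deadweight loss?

Pre-subsidy: 1304/11 - (2/11)Q = 79 + 0.5Q gives Q* = 58 and P* = 108.
With the subsidy, sellers receive Ps = Pb + 15 for each unit, where Pb is the price buyers pay.
On the curves, Pb = 1304/11 - (2/11)Q and Ps = 79 + 0.5Q; the wedge Ps − Pb = 15 gives 79 + 0.5Q − (1304/11 - (2/11)Q) = 15, so Q' = 80.
Then Pb = 1304/11 − (2/11)·80 = 104 and Ps = 79 + 0.5·80 = 119.
ΔCS = ½(58 + 80)(108 − 104) = 276; ΔPS = ½(58 + 80)(119 − 108) = 759.
Government spending = 15 × 80 = 1200.
DWL = ½ × 15 × (80 − 58) = 165; fraction = 165 / 1200 = 0.1375.

DWL / government spending = 0.1375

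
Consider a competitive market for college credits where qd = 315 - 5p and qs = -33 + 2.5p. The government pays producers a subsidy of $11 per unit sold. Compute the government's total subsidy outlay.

Government cost = 3344/3

Pre-subsidy: 315 - 5p = -33 + 2.5p gives p* = 46.4, q* = 83.
With the subsidy, sellers receive ps = pb + 11 for each unit, where pb is the price buyers pay.
Supply in terms of pb becomes qs = -33 + 2.5(pb + 11) = -5.5 + 2.5pb. Setting this equal to demand: 315 - 5pb = -5.5 + 2.5pb, so pb = 641/15.
Sellers receive ps = 641/15 + 11 = 806/15; q' = 315 − 5·(641/15) = 304/3.
Government outlay = subsidy × quantity = 11 × 304/3 = 3344/3.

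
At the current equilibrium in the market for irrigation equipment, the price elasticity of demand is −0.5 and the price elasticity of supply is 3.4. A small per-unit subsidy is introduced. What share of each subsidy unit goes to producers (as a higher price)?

For a small subsidy around the equilibrium, the benefit split depends on the relative slopes, which at a point are proportional to the elasticities.
Buyer share = εs/(εs + |εd|) = 3.4/(3.4 + 0.5) = 34/39; seller share = |εd|/(εs + |εd|) = 5/39.
So producers capture 5/39 of the subsidy.

Producer share = 5/39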